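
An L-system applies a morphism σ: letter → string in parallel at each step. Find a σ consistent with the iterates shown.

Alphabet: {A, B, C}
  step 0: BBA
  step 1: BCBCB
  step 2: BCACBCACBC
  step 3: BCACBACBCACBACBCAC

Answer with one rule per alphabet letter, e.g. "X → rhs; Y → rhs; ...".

  step 2 ⇒ step 3: BCACBCACBC ⇒ BC·AC·B·AC·BC·AC·B·AC·BC·AC
    A ↦ B
    B ↦ BC
    C ↦ AC

A->B, B->BC, C->AC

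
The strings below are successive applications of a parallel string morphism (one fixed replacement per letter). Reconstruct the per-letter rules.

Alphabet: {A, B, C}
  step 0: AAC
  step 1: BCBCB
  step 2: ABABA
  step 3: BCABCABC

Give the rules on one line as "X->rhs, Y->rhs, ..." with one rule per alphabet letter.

  step 2 ⇒ step 3: ABABA ⇒ BC·A·BC·A·BC
    A ↦ BC
    B ↦ A
  step 0 ⇒ step 1: AAC ⇒ BC·BC·B
    C ↦ B

A->BC, B->A, C->B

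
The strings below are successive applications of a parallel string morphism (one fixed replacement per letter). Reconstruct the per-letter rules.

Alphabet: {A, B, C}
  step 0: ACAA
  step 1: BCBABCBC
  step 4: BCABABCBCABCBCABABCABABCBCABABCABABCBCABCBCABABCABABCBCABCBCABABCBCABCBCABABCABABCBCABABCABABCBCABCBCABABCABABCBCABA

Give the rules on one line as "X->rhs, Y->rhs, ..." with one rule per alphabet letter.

  step 0 ⇒ step 1: ACAA ⇒ BC·BA·BC·BC
    A ↦ BC
    C ↦ BA
    B ↦ BCA  (constrained at step 1)

A->BC, B->BCA, C->BA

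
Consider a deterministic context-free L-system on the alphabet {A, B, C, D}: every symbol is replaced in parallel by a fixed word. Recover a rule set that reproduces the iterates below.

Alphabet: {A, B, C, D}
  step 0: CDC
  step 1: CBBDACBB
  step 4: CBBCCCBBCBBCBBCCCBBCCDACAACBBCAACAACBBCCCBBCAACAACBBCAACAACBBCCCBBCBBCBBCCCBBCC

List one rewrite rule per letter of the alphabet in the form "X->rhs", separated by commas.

  step 0 ⇒ step 1: CDC ⇒ CBB·DA·CBB
    C ↦ CBB
    D ↦ DA
    A ↦ CAA  (constrained at step 1)
    B ↦ C  (constrained at step 1)

A->CAA, B->C, C->CBB, D->DA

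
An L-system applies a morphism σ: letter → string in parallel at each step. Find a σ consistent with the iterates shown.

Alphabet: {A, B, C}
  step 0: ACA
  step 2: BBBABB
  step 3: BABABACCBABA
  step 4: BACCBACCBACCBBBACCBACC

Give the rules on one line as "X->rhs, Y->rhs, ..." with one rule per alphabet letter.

  step 3 ⇒ step 4: BABABACCBABA ⇒ BA·CC·BA·CC·BA·CC·B·B·BA·CC·BA·CC
    A ↦ CC
    B ↦ BA
    C ↦ B

A->CC, B->BA, C->B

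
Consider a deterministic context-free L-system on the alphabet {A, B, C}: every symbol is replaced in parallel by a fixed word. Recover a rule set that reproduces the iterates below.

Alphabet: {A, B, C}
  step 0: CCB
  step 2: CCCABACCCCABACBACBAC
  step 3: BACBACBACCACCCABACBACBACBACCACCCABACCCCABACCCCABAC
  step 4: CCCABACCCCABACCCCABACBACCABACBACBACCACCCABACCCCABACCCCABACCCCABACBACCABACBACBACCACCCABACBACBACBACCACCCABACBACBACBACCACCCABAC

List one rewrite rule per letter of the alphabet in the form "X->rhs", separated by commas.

A->CA, B->CC, C->BAC

  step 3 ⇒ step 4: BACBACBACCACCCABACBACBACBACCACCCABACCCCABACCCCABAC ⇒ CC·CA·BAC·CC·CA·BAC·CC·CA·BAC·BAC·CA·BAC·BAC·BAC·CA·CC·CA·BAC·CC·CA·BAC·CC·CA·BAC·CC·CA·BAC·BAC·CA·BAC·BAC·BAC·CA·CC·CA·BAC·BAC·BAC·BAC·CA·CC·CA·BAC·BAC·BAC·BAC·CA·CC·CA·BAC
    A ↦ CA
    B ↦ CC
    C ↦ BAC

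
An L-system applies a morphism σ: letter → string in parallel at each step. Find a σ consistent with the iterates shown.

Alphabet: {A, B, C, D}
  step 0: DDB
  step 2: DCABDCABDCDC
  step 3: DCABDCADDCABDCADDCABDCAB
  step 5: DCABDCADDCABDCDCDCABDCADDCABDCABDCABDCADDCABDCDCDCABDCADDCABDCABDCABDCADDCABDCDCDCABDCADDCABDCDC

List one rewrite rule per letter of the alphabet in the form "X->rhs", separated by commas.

A->DC, B->AD, C->AB, D->DC

  step 2 ⇒ step 3: DCABDCABDCDC ⇒ DC·AB·DC·AD·DC·AB·DC·AD·DC·AB·DC·AB
    A ↦ DC
    B ↦ AD
    C ↦ AB
    D ↦ DC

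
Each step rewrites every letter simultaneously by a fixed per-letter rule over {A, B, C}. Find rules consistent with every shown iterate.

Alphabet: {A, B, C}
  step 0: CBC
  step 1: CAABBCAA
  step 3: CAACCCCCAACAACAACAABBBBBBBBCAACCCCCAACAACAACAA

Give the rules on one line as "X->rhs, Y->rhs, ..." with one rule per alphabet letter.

A->CC, B->BB, C->CAA

  step 0 ⇒ step 1: CBC ⇒ CAA·BB·CAA
    B ↦ BB
    C ↦ CAA
    A ↦ CC  (constrained at step 1)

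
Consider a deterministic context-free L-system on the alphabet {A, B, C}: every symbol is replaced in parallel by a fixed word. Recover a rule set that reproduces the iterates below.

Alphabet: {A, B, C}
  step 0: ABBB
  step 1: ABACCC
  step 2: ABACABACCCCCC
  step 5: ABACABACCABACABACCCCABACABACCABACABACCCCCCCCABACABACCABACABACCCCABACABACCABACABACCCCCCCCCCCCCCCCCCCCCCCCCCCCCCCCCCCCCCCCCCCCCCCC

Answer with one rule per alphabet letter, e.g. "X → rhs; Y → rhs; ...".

  step 1 ⇒ step 2: ABACCC ⇒ ABA·C·ABA·CC·CC·CC
    A ↦ ABA
    B ↦ C
    C ↦ CC

A->ABA, B->C, C->CC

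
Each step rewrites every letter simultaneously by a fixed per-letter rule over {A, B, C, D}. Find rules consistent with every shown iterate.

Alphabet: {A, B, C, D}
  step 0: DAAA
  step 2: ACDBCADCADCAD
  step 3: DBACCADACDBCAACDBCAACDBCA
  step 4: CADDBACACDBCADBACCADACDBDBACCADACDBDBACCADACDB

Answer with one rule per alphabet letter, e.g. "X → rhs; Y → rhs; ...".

A->DB, B->D, C->AC, D->CA

  step 3 ⇒ step 4: DBACCADACDBCAACDBCAACDBCA ⇒ CA·D·DB·AC·AC·DB·CA·DB·AC·CA·D·AC·DB·DB·AC·CA·D·AC·DB·DB·AC·CA·D·AC·DB
    A ↦ DB
    B ↦ D
    C ↦ AC
    D ↦ CA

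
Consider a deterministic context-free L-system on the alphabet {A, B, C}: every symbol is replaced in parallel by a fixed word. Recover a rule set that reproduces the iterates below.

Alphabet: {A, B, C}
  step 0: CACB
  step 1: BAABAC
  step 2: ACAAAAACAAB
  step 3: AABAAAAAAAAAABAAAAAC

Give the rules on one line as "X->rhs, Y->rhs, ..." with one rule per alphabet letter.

A->AA, B->AC, C->B

  step 2 ⇒ step 3: ACAAAAACAAB ⇒ AA·B·AA·AA·AA·AA·AA·B·AA·AA·AC
    A ↦ AA
    B ↦ AC
    C ↦ B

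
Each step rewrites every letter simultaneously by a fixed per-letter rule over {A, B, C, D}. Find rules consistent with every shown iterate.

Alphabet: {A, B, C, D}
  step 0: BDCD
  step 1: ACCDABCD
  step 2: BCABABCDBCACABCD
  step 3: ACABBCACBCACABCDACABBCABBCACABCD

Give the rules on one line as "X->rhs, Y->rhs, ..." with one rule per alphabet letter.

  step 2 ⇒ step 3: BCABABCDBCACABCD ⇒ AC·AB·BC·AC·BC·AC·AB·CD·AC·AB·BC·AB·BC·AC·AB·CD
    A ↦ BC
    B ↦ AC
    C ↦ AB
    D ↦ CD

A->BC, B->AC, C->AB, D->CD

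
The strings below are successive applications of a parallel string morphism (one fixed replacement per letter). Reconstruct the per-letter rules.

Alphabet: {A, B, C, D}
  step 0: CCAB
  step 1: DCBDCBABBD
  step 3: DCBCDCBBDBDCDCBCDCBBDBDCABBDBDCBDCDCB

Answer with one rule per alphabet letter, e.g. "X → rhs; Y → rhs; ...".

  step 0 ⇒ step 1: CCAB ⇒ DCB·DCB·AB·BD
    A ↦ AB
    B ↦ BD
    C ↦ DCB
    D ↦ C  (constrained at step 1)

A->AB, B->BD, C->DCB, D->C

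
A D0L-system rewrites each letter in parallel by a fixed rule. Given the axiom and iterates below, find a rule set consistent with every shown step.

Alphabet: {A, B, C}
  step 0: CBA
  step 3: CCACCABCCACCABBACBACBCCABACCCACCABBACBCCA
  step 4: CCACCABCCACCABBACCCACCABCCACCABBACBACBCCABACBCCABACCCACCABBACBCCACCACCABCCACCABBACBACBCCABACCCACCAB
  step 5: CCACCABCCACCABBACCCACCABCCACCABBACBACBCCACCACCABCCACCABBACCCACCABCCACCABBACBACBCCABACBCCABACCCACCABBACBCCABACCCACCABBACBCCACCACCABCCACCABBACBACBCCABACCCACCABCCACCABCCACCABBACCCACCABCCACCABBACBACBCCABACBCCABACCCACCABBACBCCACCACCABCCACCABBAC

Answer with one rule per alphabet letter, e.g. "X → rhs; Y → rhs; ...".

  step 4 ⇒ step 5: CCACCABCCACCABBACCCACCABCCACCABBACBACBCCABACBCCABACCCACCABBACBCCACCACCABCCACCABBACBACBCCABACCCACCAB ⇒ CCA·CCA·B·CCA·CCA·B·BAC·CCA·CCA·B·CCA·CCA·B·BAC·BAC·B·CCA·CCA·CCA·B·CCA·CCA·B·BAC·CCA·CCA·B·CCA·CCA·B·BAC·BAC·B·CCA·BAC·B·CCA·BAC·CCA·CCA·B·BAC·B·CCA·BAC·CCA·CCA·B·BAC·B·CCA·CCA·CCA·B·CCA·CCA·B·BAC·BAC·B·CCA·BAC·CCA·CCA·B·CCA·CCA·B·CCA·CCA·B·BAC·CCA·CCA·B·CCA·CCA·B·BAC·BAC·B·CCA·BAC·B·CCA·BAC·CCA·CCA·B·BAC·B·CCA·CCA·CCA·B·CCA·CCA·B·BAC
    A ↦ B
    B ↦ BAC
    C ↦ CCA

A->B, B->BAC, C->CCA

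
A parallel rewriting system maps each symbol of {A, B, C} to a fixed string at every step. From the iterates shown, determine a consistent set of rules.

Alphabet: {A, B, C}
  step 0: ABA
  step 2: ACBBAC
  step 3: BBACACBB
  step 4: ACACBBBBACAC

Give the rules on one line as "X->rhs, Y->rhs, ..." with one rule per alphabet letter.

A->B, B->AC, C->B

  step 3 ⇒ step 4: BBACACBB ⇒ AC·AC·B·B·B·B·AC·AC
    A ↦ B
    B ↦ AC
    C ↦ B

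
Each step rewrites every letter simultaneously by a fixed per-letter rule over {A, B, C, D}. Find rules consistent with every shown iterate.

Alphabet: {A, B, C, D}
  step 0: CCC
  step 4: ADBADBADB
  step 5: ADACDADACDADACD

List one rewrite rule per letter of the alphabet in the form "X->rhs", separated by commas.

  step 4 ⇒ step 5: ADBADBADB ⇒ AD·AC·D·AD·AC·D·AD·AC·D
    A ↦ AD
    B ↦ D
    D ↦ AC
    C ↦ B  (constrained at step 0)

A->AD, B->D, C->B, D->AC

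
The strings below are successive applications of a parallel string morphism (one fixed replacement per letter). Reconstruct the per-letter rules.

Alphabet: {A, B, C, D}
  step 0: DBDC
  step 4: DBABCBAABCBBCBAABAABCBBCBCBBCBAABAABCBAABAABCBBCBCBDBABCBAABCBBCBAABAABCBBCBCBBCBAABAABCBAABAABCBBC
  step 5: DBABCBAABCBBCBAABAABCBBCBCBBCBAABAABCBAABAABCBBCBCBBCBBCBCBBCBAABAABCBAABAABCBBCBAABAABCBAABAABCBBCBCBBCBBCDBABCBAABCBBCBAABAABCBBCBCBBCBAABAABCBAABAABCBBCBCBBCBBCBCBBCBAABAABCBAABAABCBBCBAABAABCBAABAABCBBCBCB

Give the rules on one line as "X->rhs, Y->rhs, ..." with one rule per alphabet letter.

  step 4 ⇒ step 5: DBABCBAABCBBCBAABAABCBBCBCBBCBAABAABCBAABAABCBBCBCBDBABCBAABCBBCBAABAABCBBCBCBBCBAABAABCBAABAABCBBC ⇒ DBA·BC·BAA·BC·B·BC·BAA·BAA·BC·B·BC·BC·B·BC·BAA·BAA·BC·BAA·BAA·BC·B·BC·BC·B·BC·B·BC·BC·B·BC·BAA·BAA·BC·BAA·BAA·BC·B·BC·BAA·BAA·BC·BAA·BAA·BC·B·BC·BC·B·BC·B·BC·DBA·BC·BAA·BC·B·BC·BAA·BAA·BC·B·BC·BC·B·BC·BAA·BAA·BC·BAA·BAA·BC·B·BC·BC·B·BC·B·BC·BC·B·BC·BAA·BAA·BC·BAA·BAA·BC·B·BC·BAA·BAA·BC·BAA·BAA·BC·B·BC·BC·B
    A ↦ BAA
    B ↦ BC
    C ↦ B
    D ↦ DBA

A->BAA, B->BC, C->B, D->DBA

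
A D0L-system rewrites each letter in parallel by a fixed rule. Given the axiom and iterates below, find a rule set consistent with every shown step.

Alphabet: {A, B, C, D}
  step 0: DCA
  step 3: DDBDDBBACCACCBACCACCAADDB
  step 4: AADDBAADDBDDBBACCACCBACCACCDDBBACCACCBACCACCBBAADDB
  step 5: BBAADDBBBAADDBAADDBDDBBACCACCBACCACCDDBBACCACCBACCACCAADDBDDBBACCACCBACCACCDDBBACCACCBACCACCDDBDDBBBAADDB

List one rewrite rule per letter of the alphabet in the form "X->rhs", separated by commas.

A->B, B->DDB, C->ACC, D->A

  step 4 ⇒ step 5: AADDBAADDBDDBBACCACCBACCACCDDBBACCACCBACCACCBBAADDB ⇒ B·B·A·A·DDB·B·B·A·A·DDB·A·A·DDB·DDB·B·ACC·ACC·B·ACC·ACC·DDB·B·ACC·ACC·B·ACC·ACC·A·A·DDB·DDB·B·ACC·ACC·B·ACC·ACC·DDB·B·ACC·ACC·B·ACC·ACC·DDB·DDB·B·B·A·A·DDB
    A ↦ B
    B ↦ DDB
    C ↦ ACC
    D ↦ A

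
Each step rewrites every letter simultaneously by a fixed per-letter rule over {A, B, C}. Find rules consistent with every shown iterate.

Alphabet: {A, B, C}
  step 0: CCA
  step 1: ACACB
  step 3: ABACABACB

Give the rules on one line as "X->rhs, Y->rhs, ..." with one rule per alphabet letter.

A->B, B->A, C->AC

  step 0 ⇒ step 1: CCA ⇒ AC·AC·B
    A ↦ B
    C ↦ AC
    B ↦ A  (constrained at step 1)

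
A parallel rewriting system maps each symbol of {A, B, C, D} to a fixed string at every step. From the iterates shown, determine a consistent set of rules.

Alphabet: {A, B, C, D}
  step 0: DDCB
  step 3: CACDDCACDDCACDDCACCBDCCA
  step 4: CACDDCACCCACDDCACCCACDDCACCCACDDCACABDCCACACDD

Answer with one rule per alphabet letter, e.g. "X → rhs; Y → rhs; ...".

A->CDD, B->BD, C->CA, D->C

  step 3 ⇒ step 4: CACDDCACDDCACDDCACCBDCCA ⇒ CA·CDD·CA·C·C·CA·CDD·CA·C·C·CA·CDD·CA·C·C·CA·CDD·CA·CA·BD·C·CA·CA·CDD
    A ↦ CDD
    B ↦ BD
    C ↦ CA
    D ↦ C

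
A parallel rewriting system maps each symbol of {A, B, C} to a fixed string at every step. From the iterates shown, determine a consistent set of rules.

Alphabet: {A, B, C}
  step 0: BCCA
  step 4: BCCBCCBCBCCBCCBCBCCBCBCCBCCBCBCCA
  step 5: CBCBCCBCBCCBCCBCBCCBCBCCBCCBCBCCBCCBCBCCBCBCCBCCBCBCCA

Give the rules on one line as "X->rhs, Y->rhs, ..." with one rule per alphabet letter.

  step 4 ⇒ step 5: BCCBCCBCBCCBCCBCBCCBCBCCBCCBCBCCA ⇒ C·BC·BC·C·BC·BC·C·BC·C·BC·BC·C·BC·BC·C·BC·C·BC·BC·C·BC·C·BC·BC·C·BC·BC·C·BC·C·BC·BC·CA
    A ↦ CA
    B ↦ C
    C ↦ BC

A->CA, B->C, C->BC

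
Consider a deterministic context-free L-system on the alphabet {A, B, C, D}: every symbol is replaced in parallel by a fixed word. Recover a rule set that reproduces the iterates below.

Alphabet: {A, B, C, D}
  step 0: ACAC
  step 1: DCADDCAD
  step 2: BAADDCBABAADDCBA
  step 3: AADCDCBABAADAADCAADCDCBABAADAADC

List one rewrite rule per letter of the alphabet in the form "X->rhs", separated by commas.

  step 2 ⇒ step 3: BAADDCBABAADDCBA ⇒ AA·DC·DC·BA·BA·AD·AA·DC·AA·DC·DC·BA·BA·AD·AA·DC
    A ↦ DC
    B ↦ AA
    C ↦ AD
    D ↦ BA

A->DC, B->AA, C->AD, D->BA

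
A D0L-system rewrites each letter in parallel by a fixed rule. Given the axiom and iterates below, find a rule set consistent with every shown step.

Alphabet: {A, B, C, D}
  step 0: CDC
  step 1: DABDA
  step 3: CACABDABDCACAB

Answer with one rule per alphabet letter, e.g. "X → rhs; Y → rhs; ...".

A->BD, B->CA, C->DA, D->B

  step 0 ⇒ step 1: CDC ⇒ DA·B·DA
    C ↦ DA
    D ↦ B
    A ↦ BD  (constrained at step 1)
    B ↦ CA  (constrained at step 1)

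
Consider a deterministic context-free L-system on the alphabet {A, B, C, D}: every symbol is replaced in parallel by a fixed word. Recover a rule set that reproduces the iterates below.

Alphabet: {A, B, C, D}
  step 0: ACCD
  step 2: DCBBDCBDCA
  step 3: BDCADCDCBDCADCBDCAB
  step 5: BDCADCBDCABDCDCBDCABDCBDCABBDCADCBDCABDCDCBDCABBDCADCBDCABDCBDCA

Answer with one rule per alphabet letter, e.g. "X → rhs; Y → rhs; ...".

A->B, B->DC, C->A, D->BDC

  step 2 ⇒ step 3: DCBBDCBDCA ⇒ BDC·A·DC·DC·BDC·A·DC·BDC·A·B
    A ↦ B
    B ↦ DC
    C ↦ A
    D ↦ BDC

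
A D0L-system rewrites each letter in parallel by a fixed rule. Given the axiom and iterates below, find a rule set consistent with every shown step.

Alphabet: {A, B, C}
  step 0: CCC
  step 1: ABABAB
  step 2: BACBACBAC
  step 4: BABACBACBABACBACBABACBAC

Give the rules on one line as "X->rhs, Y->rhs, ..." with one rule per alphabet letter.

  step 1 ⇒ step 2: ABABAB ⇒ B·AC·B·AC·B·AC
    A ↦ B
    B ↦ AC
  step 0 ⇒ step 1: CCC ⇒ AB·AB·AB
    C ↦ AB

A->B, B->AC, C->AB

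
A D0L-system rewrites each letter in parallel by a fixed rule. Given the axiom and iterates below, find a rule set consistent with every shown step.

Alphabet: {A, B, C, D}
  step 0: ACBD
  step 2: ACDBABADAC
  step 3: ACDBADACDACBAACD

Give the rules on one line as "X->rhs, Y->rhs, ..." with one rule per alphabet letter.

  step 2 ⇒ step 3: ACDBABADAC ⇒ AC·D·BA·D·AC·D·AC·BA·AC·D
    A ↦ AC
    B ↦ D
    C ↦ D
    D ↦ BA

A->AC, B->D, C->D, D->BA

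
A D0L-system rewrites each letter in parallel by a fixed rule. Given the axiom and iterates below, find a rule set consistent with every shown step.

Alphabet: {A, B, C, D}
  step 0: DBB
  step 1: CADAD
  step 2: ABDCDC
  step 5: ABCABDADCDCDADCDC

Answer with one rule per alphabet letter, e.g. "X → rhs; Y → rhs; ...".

A->D, B->AD, C->AB, D->C

  step 1 ⇒ step 2: CADAD ⇒ AB·D·C·D·C
    A ↦ D
    C ↦ AB
    D ↦ C
  step 0 ⇒ step 1: DBB ⇒ C·AD·AD
    B ↦ AD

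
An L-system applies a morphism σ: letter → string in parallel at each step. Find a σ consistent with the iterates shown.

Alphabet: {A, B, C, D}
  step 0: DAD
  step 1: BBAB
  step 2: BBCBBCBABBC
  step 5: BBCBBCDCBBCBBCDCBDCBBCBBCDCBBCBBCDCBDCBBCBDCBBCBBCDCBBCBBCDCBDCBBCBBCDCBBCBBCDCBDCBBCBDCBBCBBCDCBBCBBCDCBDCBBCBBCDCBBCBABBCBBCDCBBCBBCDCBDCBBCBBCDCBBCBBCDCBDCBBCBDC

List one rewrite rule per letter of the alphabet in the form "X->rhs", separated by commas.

A->BA, B->BBC, C->DC, D->B

  step 1 ⇒ step 2: BBAB ⇒ BBC·BBC·BA·BBC
    A ↦ BA
    B ↦ BBC
    C ↦ DC  (constrained at step 2)
  step 0 ⇒ step 1: DAD ⇒ B·BA·B
    D ↦ B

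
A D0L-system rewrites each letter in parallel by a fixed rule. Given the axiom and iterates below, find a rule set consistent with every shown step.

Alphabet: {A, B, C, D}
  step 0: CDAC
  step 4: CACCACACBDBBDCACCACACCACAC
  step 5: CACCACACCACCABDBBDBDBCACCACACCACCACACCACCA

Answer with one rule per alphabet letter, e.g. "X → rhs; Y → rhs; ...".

A->C, B->BD, C->CA, D->B

  step 4 ⇒ step 5: CACCACACBDBBDCACCACACCACAC ⇒ CA·C·CA·CA·C·CA·C·CA·BD·B·BD·BD·B·CA·C·CA·CA·C·CA·C·CA·CA·C·CA·C·CA
    A ↦ C
    B ↦ BD
    C ↦ CA
    D ↦ B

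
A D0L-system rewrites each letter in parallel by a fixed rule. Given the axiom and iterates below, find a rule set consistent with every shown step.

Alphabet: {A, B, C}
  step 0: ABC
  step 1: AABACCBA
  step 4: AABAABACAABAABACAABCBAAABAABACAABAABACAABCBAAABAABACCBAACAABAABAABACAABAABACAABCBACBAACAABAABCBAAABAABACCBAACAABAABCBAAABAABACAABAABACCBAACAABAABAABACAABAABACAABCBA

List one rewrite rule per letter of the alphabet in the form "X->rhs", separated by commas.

  step 0 ⇒ step 1: ABC ⇒ AAB·AC·CBA
    A ↦ AAB
    B ↦ AC
    C ↦ CBA

A->AAB, B->AC, C->CBA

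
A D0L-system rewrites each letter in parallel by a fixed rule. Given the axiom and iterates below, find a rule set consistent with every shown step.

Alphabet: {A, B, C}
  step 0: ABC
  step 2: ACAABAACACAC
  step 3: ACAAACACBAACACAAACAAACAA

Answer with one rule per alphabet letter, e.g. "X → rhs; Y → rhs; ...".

  step 2 ⇒ step 3: ACAABAACACAC ⇒ AC·AA·AC·AC·BA·AC·AC·AA·AC·AA·AC·AA
    A ↦ AC
    B ↦ BA
    C ↦ AA

A->AC, B->BA, C->AA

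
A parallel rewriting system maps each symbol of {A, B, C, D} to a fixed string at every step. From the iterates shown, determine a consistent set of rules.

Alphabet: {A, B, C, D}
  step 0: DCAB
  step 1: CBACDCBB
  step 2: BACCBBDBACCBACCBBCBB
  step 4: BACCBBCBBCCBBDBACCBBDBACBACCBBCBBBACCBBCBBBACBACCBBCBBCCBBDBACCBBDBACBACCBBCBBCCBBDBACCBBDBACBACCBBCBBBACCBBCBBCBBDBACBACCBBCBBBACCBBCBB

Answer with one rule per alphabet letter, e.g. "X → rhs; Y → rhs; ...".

A->D, B->CBB, C->BAC, D->C

  step 1 ⇒ step 2: CBACDCBB ⇒ BAC·CBB·D·BAC·C·BAC·CBB·CBB
    A ↦ D
    B ↦ CBB
    C ↦ BAC
    D ↦ C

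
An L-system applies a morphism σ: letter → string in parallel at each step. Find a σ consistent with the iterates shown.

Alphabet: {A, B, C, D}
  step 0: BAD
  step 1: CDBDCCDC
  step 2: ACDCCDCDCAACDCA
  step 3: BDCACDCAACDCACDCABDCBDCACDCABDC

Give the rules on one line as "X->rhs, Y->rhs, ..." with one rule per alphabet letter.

A->BDC, B->CD, C->A, D->CDC

  step 2 ⇒ step 3: ACDCCDCDCAACDCA ⇒ BDC·A·CDC·A·A·CDC·A·CDC·A·BDC·BDC·A·CDC·A·BDC
    A ↦ BDC
    C ↦ A
    D ↦ CDC
  step 0 ⇒ step 1: BAD ⇒ CD·BDC·CDC
    B ↦ CD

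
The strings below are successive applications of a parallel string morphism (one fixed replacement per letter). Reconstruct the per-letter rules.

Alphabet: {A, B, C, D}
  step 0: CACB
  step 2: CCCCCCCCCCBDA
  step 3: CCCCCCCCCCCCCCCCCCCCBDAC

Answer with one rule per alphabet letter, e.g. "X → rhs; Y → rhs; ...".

  step 2 ⇒ step 3: CCCCCCCCCCBDA ⇒ CC·CC·CC·CC·CC·CC·CC·CC·CC·CC·BD·A·C
    A ↦ C
    B ↦ BD
    C ↦ CC
    D ↦ A

A->C, B->BD, C->CC, D->A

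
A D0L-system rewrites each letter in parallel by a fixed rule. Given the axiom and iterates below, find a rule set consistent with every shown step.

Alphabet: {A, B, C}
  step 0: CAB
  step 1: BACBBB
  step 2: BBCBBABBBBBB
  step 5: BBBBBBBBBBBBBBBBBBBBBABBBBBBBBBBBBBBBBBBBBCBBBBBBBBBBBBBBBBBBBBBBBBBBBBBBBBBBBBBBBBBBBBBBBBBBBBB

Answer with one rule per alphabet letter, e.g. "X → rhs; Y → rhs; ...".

  step 1 ⇒ step 2: BACBBB ⇒ BB·CB·BA·BB·BB·BB
    A ↦ CB
    B ↦ BB
    C ↦ BA

A->CB, B->BB, C->BA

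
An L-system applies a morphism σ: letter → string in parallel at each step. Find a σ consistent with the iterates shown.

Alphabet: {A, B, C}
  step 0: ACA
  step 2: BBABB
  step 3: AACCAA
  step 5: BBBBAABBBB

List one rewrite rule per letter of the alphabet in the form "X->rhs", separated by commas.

A->CC, B->A, C->B

  step 2 ⇒ step 3: BBABB ⇒ A·A·CC·A·A
    A ↦ CC
    B ↦ A
    C ↦ B  (constrained at step 0)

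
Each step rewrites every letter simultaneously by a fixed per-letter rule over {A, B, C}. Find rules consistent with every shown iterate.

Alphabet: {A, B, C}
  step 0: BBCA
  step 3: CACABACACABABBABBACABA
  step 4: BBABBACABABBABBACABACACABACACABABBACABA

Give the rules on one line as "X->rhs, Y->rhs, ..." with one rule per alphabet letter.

  step 3 ⇒ step 4: CACABACACABABBABBACABA ⇒ B·BA·B·BA·CA·BA·B·BA·B·BA·CA·BA·CA·CA·BA·CA·CA·BA·B·BA·CA·BA
    A ↦ BA
    B ↦ CA
    C ↦ B

A->BA, B->CA, C->B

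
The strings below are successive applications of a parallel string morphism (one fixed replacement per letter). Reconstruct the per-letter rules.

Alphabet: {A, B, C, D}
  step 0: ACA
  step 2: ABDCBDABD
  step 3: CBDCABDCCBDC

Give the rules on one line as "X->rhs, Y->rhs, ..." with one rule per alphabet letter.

  step 2 ⇒ step 3: ABDCBDABD ⇒ CB·D·C·AB·D·C·CB·D·C
    A ↦ CB
    B ↦ D
    C ↦ AB
    D ↦ C

A->CB, B->D, C->AB, D->C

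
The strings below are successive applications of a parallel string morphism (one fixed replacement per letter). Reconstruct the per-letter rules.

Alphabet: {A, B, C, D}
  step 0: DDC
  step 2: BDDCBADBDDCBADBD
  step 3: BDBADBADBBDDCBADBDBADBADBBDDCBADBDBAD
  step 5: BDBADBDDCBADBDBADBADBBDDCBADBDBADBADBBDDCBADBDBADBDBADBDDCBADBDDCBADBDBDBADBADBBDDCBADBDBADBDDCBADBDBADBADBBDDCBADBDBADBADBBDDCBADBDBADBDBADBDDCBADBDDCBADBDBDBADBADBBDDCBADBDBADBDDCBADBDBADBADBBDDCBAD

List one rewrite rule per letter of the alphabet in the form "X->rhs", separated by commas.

A->DC, B->BD, C->B, D->BAD

  step 2 ⇒ step 3: BDDCBADBDDCBADBD ⇒ BD·BAD·BAD·B·BD·DC·BAD·BD·BAD·BAD·B·BD·DC·BAD·BD·BAD
    A ↦ DC
    B ↦ BD
    C ↦ B
    D ↦ BAD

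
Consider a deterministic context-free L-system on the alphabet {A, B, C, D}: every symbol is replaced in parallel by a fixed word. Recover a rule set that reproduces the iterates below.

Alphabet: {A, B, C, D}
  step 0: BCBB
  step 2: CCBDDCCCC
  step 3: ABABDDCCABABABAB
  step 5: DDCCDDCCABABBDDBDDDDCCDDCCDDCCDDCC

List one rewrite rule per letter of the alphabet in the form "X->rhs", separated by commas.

A->B, B->DD, C->AB, D->C

  step 2 ⇒ step 3: CCBDDCCCC ⇒ AB·AB·DD·C·C·AB·AB·AB·AB
    B ↦ DD
    C ↦ AB
    D ↦ C
    A ↦ B  (constrained at step 3)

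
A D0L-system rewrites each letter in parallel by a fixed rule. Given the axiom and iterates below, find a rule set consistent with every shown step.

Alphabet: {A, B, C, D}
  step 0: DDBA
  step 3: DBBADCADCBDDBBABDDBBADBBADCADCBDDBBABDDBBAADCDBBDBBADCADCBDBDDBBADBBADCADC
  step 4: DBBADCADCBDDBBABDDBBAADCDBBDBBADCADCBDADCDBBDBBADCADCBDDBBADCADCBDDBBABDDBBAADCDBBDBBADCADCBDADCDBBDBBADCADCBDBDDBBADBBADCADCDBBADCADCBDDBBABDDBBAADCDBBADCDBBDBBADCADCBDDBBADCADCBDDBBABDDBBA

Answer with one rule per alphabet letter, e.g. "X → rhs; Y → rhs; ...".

A->BD, B->ADC, C->A, D->DBB

  step 3 ⇒ step 4: DBBADCADCBDDBBABDDBBADBBADCADCBDDBBABDDBBAADCDBBDBBADCADCBDBDDBBADBBADCADC ⇒ DBB·ADC·ADC·BD·DBB·A·BD·DBB·A·ADC·DBB·DBB·ADC·ADC·BD·ADC·DBB·DBB·ADC·ADC·BD·DBB·ADC·ADC·BD·DBB·A·BD·DBB·A·ADC·DBB·DBB·ADC·ADC·BD·ADC·DBB·DBB·ADC·ADC·BD·BD·DBB·A·DBB·ADC·ADC·DBB·ADC·ADC·BD·DBB·A·BD·DBB·A·ADC·DBB·ADC·DBB·DBB·ADC·ADC·BD·DBB·ADC·ADC·BD·DBB·A·BD·DBB·A
    A ↦ BD
    B ↦ ADC
    C ↦ A
    D ↦ DBB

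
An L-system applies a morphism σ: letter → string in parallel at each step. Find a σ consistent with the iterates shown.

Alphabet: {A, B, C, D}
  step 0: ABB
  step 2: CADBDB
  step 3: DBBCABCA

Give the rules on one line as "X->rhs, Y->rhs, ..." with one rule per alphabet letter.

A->B, B->CA, C->D, D->B

  step 2 ⇒ step 3: CADBDB ⇒ D·B·B·CA·B·CA
    A ↦ B
    B ↦ CA
    C ↦ D
    D ↦ B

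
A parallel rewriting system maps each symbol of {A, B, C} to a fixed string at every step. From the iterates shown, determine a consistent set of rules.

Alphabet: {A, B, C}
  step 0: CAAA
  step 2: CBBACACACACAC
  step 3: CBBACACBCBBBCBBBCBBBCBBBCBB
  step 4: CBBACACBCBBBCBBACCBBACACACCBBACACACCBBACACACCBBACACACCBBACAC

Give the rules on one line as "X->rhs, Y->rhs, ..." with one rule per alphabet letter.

  step 3 ⇒ step 4: CBBACACBCBBBCBBBCBBBCBBBCBB ⇒ CBB·AC·AC·B·CBB·B·CBB·AC·CBB·AC·AC·AC·CBB·AC·AC·AC·CBB·AC·AC·AC·CBB·AC·AC·AC·CBB·AC·AC
    A ↦ B
    B ↦ AC
    C ↦ CBB

A->B, B->AC, C->CBB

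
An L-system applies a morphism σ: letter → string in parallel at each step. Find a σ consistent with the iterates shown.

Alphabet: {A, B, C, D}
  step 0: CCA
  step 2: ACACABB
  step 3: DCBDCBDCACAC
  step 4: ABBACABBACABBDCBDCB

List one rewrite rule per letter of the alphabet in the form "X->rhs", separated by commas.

  step 3 ⇒ step 4: DCBDCBDCACAC ⇒ AB·B·AC·AB·B·AC·AB·B·DC·B·DC·B
    A ↦ DC
    B ↦ AC
    C ↦ B
    D ↦ AB

A->DC, B->AC, C->B, D->AB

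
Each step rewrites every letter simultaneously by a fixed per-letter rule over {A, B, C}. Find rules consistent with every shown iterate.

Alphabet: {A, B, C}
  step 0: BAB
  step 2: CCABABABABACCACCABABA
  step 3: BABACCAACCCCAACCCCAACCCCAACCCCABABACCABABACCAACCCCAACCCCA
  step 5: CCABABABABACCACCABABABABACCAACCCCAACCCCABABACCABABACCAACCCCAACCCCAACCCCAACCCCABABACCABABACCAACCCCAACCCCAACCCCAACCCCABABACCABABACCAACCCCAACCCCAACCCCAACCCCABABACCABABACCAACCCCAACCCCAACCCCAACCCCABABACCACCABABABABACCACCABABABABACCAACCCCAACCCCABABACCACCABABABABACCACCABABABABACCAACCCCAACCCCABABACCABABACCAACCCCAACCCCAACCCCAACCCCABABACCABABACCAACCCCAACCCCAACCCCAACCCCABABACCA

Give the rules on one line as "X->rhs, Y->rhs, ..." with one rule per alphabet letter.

  step 2 ⇒ step 3: CCABABABABACCACCABABA ⇒ BA·BA·CCA·ACC·CCA·ACC·CCA·ACC·CCA·ACC·CCA·BA·BA·CCA·BA·BA·CCA·ACC·CCA·ACC·CCA
    A ↦ CCA
    B ↦ ACC
    C ↦ BA

A->CCA, B->ACC, C->BA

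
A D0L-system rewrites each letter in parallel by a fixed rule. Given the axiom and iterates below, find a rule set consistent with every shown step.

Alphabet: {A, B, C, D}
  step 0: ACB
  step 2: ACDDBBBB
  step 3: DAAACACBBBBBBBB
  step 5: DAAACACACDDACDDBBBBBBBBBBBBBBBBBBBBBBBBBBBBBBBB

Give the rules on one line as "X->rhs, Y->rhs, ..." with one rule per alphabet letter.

A->D, B->BB, C->AA, D->AC

  step 2 ⇒ step 3: ACDDBBBB ⇒ D·AA·AC·AC·BB·BB·BB·BB
    A ↦ D
    B ↦ BB
    C ↦ AA
    D ↦ AC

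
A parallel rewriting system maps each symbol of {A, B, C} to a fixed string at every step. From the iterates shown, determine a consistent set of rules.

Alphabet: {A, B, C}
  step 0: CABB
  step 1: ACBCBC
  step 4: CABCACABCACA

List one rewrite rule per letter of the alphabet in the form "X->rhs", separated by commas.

A->C, B->BC, C->A

  step 0 ⇒ step 1: CABB ⇒ A·C·BC·BC
    A ↦ C
    B ↦ BC
    C ↦ A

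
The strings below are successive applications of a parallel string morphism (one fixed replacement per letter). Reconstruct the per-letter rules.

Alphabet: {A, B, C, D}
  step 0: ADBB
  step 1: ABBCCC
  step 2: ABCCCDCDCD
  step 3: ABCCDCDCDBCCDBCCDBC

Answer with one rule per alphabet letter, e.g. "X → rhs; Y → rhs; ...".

  step 2 ⇒ step 3: ABCCCDCDCD ⇒ AB·C·CD·CD·CD·BC·CD·BC·CD·BC
    A ↦ AB
    B ↦ C
    C ↦ CD
    D ↦ BC

A->AB, B->C, C->CD, D->BC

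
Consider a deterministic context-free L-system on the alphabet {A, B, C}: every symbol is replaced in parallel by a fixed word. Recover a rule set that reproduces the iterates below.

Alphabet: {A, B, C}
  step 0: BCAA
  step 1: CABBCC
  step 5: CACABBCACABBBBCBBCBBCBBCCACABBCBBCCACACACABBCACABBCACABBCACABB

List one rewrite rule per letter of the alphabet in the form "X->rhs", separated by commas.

A->C, B->CA, C->BB

  step 0 ⇒ step 1: BCAA ⇒ CA·BB·C·C
    A ↦ C
    B ↦ CA
    C ↦ BB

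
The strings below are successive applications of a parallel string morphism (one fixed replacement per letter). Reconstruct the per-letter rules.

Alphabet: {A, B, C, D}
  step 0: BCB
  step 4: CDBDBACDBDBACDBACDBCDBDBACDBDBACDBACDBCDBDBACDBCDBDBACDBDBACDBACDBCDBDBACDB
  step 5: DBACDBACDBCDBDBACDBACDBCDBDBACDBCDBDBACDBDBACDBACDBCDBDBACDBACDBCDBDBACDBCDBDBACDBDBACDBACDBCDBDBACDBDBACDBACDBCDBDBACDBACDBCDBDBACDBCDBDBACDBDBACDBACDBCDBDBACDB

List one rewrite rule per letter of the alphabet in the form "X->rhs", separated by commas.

A->CDB, B->CDB, C->DB, D->A

  step 4 ⇒ step 5: CDBDBACDBDBACDBACDBCDBDBACDBDBACDBACDBCDBDBACDBCDBDBACDBDBACDBACDBCDBDBACDB ⇒ DB·A·CDB·A·CDB·CDB·DB·A·CDB·A·CDB·CDB·DB·A·CDB·CDB·DB·A·CDB·DB·A·CDB·A·CDB·CDB·DB·A·CDB·A·CDB·CDB·DB·A·CDB·CDB·DB·A·CDB·DB·A·CDB·A·CDB·CDB·DB·A·CDB·DB·A·CDB·A·CDB·CDB·DB·A·CDB·A·CDB·CDB·DB·A·CDB·CDB·DB·A·CDB·DB·A·CDB·A·CDB·CDB·DB·A·CDB
    A ↦ CDB
    B ↦ CDB
    C ↦ DB
    D ↦ A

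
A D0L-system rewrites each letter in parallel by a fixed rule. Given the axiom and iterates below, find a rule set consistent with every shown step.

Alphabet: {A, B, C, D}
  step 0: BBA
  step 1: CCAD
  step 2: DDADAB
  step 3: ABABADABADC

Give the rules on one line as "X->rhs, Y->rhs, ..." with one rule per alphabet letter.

A->AD, B->C, C->D, D->AB

  step 2 ⇒ step 3: DDADAB ⇒ AB·AB·AD·AB·AD·C
    A ↦ AD
    B ↦ C
    D ↦ AB
  step 1 ⇒ step 2: CCAD ⇒ D·D·AD·AB
    C ↦ D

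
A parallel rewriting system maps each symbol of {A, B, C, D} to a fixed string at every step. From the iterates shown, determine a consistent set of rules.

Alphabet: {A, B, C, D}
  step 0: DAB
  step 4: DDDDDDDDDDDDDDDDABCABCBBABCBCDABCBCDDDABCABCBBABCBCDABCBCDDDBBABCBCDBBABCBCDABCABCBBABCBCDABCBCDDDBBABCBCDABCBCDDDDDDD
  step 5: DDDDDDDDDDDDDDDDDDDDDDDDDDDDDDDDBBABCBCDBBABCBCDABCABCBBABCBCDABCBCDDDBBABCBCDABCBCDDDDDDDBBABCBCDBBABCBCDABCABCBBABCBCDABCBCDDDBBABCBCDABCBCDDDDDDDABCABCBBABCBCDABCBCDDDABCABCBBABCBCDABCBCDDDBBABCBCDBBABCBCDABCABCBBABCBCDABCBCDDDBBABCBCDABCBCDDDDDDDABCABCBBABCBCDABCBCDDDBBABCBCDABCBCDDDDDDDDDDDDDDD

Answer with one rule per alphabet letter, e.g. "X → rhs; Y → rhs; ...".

  step 4 ⇒ step 5: DDDDDDDDDDDDDDDDABCABCBBABCBCDABCBCDDDABCABCBBABCBCDABCBCDDDBBABCBCDBBABCBCDABCABCBBABCBCDABCBCDDDBBABCBCDABCBCDDDDDDD ⇒ DD·DD·DD·DD·DD·DD·DD·DD·DD·DD·DD·DD·DD·DD·DD·DD·BB·ABC·BCD·BB·ABC·BCD·ABC·ABC·BB·ABC·BCD·ABC·BCD·DD·BB·ABC·BCD·ABC·BCD·DD·DD·DD·BB·ABC·BCD·BB·ABC·BCD·ABC·ABC·BB·ABC·BCD·ABC·BCD·DD·BB·ABC·BCD·ABC·BCD·DD·DD·DD·ABC·ABC·BB·ABC·BCD·ABC·BCD·DD·ABC·ABC·BB·ABC·BCD·ABC·BCD·DD·BB·ABC·BCD·BB·ABC·BCD·ABC·ABC·BB·ABC·BCD·ABC·BCD·DD·BB·ABC·BCD·ABC·BCD·DD·DD·DD·ABC·ABC·BB·ABC·BCD·ABC·BCD·DD·BB·ABC·BCD·ABC·BCD·DD·DD·DD·DD·DD·DD·DD
    A ↦ BB
    B ↦ ABC
    C ↦ BCD
    D ↦ DD

A->BB, B->ABC, C->BCD, D->DD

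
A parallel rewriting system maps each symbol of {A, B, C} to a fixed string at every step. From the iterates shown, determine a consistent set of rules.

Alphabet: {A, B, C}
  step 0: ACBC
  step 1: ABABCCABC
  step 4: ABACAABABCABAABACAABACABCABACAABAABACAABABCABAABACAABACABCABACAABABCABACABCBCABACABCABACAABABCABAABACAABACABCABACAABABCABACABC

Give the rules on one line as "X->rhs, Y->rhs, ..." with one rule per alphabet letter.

A->ABA, B->CA, C->BC

  step 0 ⇒ step 1: ACBC ⇒ ABA·BC·CA·BC
    A ↦ ABA
    B ↦ CA
    C ↦ BC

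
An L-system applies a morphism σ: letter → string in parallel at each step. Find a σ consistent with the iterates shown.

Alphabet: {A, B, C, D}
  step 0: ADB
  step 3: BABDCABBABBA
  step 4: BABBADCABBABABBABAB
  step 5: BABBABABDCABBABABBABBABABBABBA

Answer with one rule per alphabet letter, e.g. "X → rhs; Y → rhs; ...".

  step 4 ⇒ step 5: BABBADCABBABABBABAB ⇒ BA·B·BA·BA·B·DC·A·B·BA·BA·B·BA·B·BA·BA·B·BA·B·BA
    A ↦ B
    B ↦ BA
    C ↦ A
    D ↦ DC

A->B, B->BA, C->A, D->DC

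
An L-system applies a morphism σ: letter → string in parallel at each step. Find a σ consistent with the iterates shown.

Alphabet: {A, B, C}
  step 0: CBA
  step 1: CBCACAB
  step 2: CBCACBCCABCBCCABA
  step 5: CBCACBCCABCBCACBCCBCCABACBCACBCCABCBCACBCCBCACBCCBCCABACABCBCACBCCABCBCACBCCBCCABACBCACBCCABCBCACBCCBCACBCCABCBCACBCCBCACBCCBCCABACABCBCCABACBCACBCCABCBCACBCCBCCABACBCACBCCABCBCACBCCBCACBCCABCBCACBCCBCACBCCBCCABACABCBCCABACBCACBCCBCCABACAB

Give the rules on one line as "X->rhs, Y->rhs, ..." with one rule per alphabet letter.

  step 1 ⇒ step 2: CBCACAB ⇒ CBC·A·CBC·CAB·CBC·CAB·A
    A ↦ CAB
    B ↦ A
    C ↦ CBC

A->CAB, B->A, C->CBC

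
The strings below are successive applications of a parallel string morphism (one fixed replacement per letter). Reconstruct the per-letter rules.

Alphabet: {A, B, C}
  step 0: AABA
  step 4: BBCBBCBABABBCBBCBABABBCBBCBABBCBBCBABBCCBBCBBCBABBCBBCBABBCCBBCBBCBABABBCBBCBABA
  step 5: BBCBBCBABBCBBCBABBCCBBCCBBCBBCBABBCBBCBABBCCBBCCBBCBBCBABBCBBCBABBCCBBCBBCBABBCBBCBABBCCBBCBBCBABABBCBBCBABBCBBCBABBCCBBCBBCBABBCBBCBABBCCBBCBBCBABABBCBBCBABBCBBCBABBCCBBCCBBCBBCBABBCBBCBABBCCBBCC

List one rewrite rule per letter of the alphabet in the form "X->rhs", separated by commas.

A->C, B->BBC, C->BA

  step 4 ⇒ step 5: BBCBBCBABABBCBBCBABABBCBBCBABBCBBCBABBCCBBCBBCBABBCBBCBABBCCBBCBBCBABABBCBBCBABA ⇒ BBC·BBC·BA·BBC·BBC·BA·BBC·C·BBC·C·BBC·BBC·BA·BBC·BBC·BA·BBC·C·BBC·C·BBC·BBC·BA·BBC·BBC·BA·BBC·C·BBC·BBC·BA·BBC·BBC·BA·BBC·C·BBC·BBC·BA·BA·BBC·BBC·BA·BBC·BBC·BA·BBC·C·BBC·BBC·BA·BBC·BBC·BA·BBC·C·BBC·BBC·BA·BA·BBC·BBC·BA·BBC·BBC·BA·BBC·C·BBC·C·BBC·BBC·BA·BBC·BBC·BA·BBC·C·BBC·C
    A ↦ C
    B ↦ BBC
    C ↦ BA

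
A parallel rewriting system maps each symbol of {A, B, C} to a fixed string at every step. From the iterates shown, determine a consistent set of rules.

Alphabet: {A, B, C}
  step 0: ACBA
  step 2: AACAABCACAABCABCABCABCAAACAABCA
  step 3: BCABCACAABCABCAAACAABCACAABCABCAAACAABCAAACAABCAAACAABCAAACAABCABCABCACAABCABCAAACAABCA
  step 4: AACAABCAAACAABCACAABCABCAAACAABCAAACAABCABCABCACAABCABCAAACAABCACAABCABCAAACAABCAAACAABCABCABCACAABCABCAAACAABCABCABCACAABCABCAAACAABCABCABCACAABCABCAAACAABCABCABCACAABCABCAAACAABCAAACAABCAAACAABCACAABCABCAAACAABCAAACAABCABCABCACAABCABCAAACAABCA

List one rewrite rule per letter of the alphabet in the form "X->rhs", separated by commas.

A->BCA, B->AA, C->CAA

  step 3 ⇒ step 4: BCABCACAABCABCAAACAABCACAABCABCAAACAABCAAACAABCAAACAABCAAACAABCABCABCACAABCABCAAACAABCA ⇒ AA·CAA·BCA·AA·CAA·BCA·CAA·BCA·BCA·AA·CAA·BCA·AA·CAA·BCA·BCA·BCA·CAA·BCA·BCA·AA·CAA·BCA·CAA·BCA·BCA·AA·CAA·BCA·AA·CAA·BCA·BCA·BCA·CAA·BCA·BCA·AA·CAA·BCA·BCA·BCA·CAA·BCA·BCA·AA·CAA·BCA·BCA·BCA·CAA·BCA·BCA·AA·CAA·BCA·BCA·BCA·CAA·BCA·BCA·AA·CAA·BCA·AA·CAA·BCA·AA·CAA·BCA·CAA·BCA·BCA·AA·CAA·BCA·AA·CAA·BCA·BCA·BCA·CAA·BCA·BCA·AA·CAA·BCA
    A ↦ BCA
    B ↦ AA
    C ↦ CAA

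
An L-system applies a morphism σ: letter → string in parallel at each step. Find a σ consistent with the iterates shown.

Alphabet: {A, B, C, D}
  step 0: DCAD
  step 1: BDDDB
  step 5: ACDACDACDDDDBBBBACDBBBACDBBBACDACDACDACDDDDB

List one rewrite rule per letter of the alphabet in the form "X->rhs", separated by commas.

  step 0 ⇒ step 1: DCAD ⇒ B·D·DD·B
    A ↦ DD
    C ↦ D
    D ↦ B
    B ↦ ACD  (constrained at step 1)

A->DD, B->ACD, C->D, D->B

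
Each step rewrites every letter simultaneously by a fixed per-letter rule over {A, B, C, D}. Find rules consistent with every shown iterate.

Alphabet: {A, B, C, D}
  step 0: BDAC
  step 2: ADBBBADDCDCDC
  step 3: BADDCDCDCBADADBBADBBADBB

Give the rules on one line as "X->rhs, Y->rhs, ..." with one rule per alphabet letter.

A->B, B->DC, C->BB, D->AD

  step 2 ⇒ step 3: ADBBBADDCDCDC ⇒ B·AD·DC·DC·DC·B·AD·AD·BB·AD·BB·AD·BB
    A ↦ B
    B ↦ DC
    C ↦ BB
    D ↦ AD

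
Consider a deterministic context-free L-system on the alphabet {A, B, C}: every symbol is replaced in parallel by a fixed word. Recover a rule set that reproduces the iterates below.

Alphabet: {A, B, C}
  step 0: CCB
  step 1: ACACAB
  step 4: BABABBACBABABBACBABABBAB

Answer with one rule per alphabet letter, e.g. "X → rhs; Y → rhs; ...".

  step 0 ⇒ step 1: CCB ⇒ AC·AC·AB
    B ↦ AB
    C ↦ AC
    A ↦ B  (constrained at step 1)

A->B, B->AB, C->AC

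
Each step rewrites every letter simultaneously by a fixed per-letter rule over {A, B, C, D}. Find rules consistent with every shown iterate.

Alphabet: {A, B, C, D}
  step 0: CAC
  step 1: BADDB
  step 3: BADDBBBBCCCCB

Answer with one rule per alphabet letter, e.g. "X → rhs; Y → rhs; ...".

  step 0 ⇒ step 1: CAC ⇒ B·ADD·B
    A ↦ ADD
    C ↦ B
    B ↦ C  (constrained at step 1)
    D ↦ BB  (constrained at step 1)

A->ADD, B->C, C->B, D->BB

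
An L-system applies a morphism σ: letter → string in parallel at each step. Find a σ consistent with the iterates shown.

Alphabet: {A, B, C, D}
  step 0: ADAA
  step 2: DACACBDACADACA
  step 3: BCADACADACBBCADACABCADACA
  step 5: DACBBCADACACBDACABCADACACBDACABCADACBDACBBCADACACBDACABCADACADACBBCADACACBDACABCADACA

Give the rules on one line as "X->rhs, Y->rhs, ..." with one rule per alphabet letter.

  step 2 ⇒ step 3: DACACBDACADACA ⇒ B·CA·DA·CA·DA·CB·B·CA·DA·CA·B·CA·DA·CA
    A ↦ CA
    B ↦ CB
    C ↦ DA
    D ↦ B

A->CA, B->CB, C->DA, D->B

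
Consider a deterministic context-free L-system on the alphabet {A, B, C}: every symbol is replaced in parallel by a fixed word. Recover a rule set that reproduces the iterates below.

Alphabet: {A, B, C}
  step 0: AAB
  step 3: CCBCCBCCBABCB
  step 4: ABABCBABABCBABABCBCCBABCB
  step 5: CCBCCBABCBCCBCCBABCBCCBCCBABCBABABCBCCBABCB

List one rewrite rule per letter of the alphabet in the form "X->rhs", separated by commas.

A->C, B->CB, C->AB

  step 4 ⇒ step 5: ABABCBABABCBABABCBCCBABCB ⇒ C·CB·C·CB·AB·CB·C·CB·C·CB·AB·CB·C·CB·C·CB·AB·CB·AB·AB·CB·C·CB·AB·CB
    A ↦ C
    B ↦ CB
    C ↦ AB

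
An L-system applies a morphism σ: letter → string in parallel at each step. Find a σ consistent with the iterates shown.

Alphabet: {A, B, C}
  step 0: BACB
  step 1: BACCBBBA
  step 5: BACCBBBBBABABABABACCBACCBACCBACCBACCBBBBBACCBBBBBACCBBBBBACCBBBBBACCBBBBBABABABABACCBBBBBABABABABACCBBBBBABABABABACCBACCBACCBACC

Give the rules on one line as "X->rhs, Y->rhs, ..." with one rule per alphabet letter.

A->CC, B->BA, C->BB

  step 0 ⇒ step 1: BACB ⇒ BA·CC·BB·BA
    A ↦ CC
    B ↦ BA
    C ↦ BB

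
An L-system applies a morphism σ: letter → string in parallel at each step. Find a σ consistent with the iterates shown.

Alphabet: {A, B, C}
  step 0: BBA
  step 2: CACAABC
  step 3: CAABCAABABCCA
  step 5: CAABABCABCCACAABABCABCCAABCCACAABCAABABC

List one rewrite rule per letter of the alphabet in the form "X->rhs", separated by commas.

A->AB, B->C, C->CA

  step 2 ⇒ step 3: CACAABC ⇒ CA·AB·CA·AB·AB·C·CA
    A ↦ AB
    B ↦ C
    C ↦ CA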